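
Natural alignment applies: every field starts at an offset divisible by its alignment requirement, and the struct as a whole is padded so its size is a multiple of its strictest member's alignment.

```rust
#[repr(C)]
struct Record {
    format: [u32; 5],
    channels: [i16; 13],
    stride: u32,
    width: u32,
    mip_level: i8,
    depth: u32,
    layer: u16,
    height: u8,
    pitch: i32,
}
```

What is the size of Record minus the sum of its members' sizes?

6

format at 0 (size 20, align 4) → ends 20
channels at 20 (size 26, align 2) → ends 46
pad 2 to align 4 for stride
stride at 48 (size 4, align 4) → ends 52
width at 52 (size 4, align 4) → ends 56
mip_level at 56 (size 1, align 1) → ends 57
pad 3 to align 4 for depth
depth at 60 (size 4, align 4) → ends 64
layer at 64 (size 2, align 2) → ends 66
height at 66 (size 1, align 1) → ends 67
pad 1 to align 4 for pitch
pitch at 68 (size 4, align 4) → ends 72
total 72 bytes, alignment 4
data bytes 66, size 72 → padding 6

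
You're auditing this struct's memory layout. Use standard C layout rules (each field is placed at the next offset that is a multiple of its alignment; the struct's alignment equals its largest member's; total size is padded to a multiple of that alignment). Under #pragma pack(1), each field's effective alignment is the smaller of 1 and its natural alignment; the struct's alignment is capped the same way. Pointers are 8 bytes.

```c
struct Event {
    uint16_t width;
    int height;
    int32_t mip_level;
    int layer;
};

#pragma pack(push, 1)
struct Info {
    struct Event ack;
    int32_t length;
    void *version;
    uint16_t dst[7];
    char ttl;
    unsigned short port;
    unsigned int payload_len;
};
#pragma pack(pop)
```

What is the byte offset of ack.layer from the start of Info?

12

Event: @0: width [2B, align 2] → 2; +2 pad (align 4); @4: height [4B, align 4] → 8; @8: mip_level [4B, align 4] → 12; @12: layer [4B, align 4] → 16; size 16, align 4
@0: ack [16B, align 1] → 16
within Event: layer at 12
0 + 12 = 12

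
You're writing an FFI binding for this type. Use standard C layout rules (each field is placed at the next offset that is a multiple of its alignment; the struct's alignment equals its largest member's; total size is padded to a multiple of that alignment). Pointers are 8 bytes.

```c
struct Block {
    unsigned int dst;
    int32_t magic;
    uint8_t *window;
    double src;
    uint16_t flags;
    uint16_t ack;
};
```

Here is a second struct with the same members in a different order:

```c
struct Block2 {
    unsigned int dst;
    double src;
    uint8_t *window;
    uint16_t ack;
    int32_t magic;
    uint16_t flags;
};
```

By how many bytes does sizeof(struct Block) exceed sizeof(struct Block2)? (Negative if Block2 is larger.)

-8

@0: dst [4B, align 4] → 4
@4: magic [4B, align 4] → 8
@8: window [8B, align 8] → 16
@16: src [8B, align 8] → 24
@24: flags [2B, align 2] → 26
@26: ack [2B, align 2] → 28
+4 tail pad (align 8)
size 32, align 8
— Block2 —
@0: dst [4B, align 4] → 4
+4 pad (align 8)
@8: src [8B, align 8] → 16
@16: window [8B, align 8] → 24
@24: ack [2B, align 2] → 26
+2 pad (align 4)
@28: magic [4B, align 4] → 32
@32: flags [2B, align 2] → 34
+6 tail pad (align 8)
size 40, align 8
32 − 40 = -8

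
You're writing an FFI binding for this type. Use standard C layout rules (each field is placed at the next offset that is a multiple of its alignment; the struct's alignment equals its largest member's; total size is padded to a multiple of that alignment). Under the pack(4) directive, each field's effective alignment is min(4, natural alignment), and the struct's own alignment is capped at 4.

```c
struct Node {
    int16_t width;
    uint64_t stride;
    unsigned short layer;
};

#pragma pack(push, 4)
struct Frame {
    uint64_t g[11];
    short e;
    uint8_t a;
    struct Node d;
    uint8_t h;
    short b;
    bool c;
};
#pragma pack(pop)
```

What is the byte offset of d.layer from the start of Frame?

Node: width at 0 (size 2, align 2) → ends 2; pad 6 to align 8 for stride; stride at 8 (size 8, align 8) → ends 16; layer at 16 (size 2, align 2) → ends 18; tail pad 6 to reach multiple of 8; total 24 bytes, alignment 8
g at 0 (size 88, align 4) → ends 88
e at 88 (size 2, align 2) → ends 90
a at 90 (size 1, align 1) → ends 91
pad 1 to align 4 for d
d at 92 (size 24, align 4) → ends 116
within Node: layer at 16
92 + 16 = 108

108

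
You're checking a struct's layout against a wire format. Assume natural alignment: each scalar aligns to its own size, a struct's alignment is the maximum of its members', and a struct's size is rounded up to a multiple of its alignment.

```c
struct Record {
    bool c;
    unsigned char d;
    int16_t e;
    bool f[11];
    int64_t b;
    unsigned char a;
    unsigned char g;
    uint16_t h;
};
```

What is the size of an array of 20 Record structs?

640

0..1  c  (1B, 1-aligned)
1..2  d  (1B, 1-aligned)
2..4  e  (2B, 2-aligned)
4..15  f  (11B, 1-aligned)
15..16  -- padding (1B)
16..24  b  (8B, 8-aligned)
24..25  a  (1B, 1-aligned)
25..26  g  (1B, 1-aligned)
26..28  h  (2B, 2-aligned)
28..32  -- tail padding (4B)
sizeof = 32, alignof = 8
array of 20: 20 × 32 = 640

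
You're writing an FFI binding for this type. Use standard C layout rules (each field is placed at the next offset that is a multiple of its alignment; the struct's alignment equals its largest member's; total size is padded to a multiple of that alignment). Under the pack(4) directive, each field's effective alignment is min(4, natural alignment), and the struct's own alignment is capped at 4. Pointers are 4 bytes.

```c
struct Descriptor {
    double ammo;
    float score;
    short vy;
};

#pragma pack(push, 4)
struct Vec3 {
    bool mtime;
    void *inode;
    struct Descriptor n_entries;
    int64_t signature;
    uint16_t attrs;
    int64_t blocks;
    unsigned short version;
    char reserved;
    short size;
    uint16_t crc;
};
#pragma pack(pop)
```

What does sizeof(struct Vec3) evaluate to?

52 bytes

Descriptor: @0: ammo [8B, align 8] → 8; @8: score [4B, align 4] → 12; @12: vy [2B, align 2] → 14; +2 tail pad (align 8); size 16, align 8
@0: mtime [1B, align 1] → 1
+3 pad (align 4)
@4: inode [4B, align 4] → 8
@8: n_entries [16B, align 4] → 24
@24: signature [8B, align 4] → 32
@32: attrs [2B, align 2] → 34
+2 pad (align 4)
@36: blocks [8B, align 4] → 44
@44: version [2B, align 2] → 46
@46: reserved [1B, align 1] → 47
+1 pad (align 2)
@48: size [2B, align 2] → 50
@50: crc [2B, align 2] → 52
size 52, align 4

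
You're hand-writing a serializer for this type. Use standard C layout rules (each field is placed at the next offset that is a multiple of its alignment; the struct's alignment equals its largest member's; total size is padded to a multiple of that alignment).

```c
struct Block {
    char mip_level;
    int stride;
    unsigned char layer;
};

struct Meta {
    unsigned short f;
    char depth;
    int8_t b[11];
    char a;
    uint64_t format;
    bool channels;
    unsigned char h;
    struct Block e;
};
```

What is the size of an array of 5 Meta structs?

200

Block: 0..1  mip_level  (1B, 1-aligned); 1..4  -- padding (3B); 4..8  stride  (4B, 4-aligned); 8..9  layer  (1B, 1-aligned); 9..12  -- tail padding (3B); sizeof = 12, alignof = 4
0..2  f  (2B, 2-aligned)
2..3  depth  (1B, 1-aligned)
3..14  b  (11B, 1-aligned)
14..15  a  (1B, 1-aligned)
15..16  -- padding (1B)
16..24  format  (8B, 8-aligned)
24..25  channels  (1B, 1-aligned)
25..26  h  (1B, 1-aligned)
26..28  -- padding (2B)
28..40  e  (12B, 4-aligned)
sizeof = 40, alignof = 8
array of 5: 5 × 40 = 200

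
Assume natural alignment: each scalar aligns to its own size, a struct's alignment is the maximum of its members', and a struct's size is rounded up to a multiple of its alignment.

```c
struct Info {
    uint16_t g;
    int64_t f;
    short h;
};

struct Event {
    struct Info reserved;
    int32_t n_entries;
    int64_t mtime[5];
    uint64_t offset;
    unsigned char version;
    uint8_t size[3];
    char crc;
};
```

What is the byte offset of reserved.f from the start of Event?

Info: g at 0 (size 2, align 2) → ends 2; pad 6 to align 8 for f; f at 8 (size 8, align 8) → ends 16; h at 16 (size 2, align 2) → ends 18; tail pad 6 to reach multiple of 8; total 24 bytes, alignment 8
reserved at 0 (size 24, align 8) → ends 24
within Info: f at 8
0 + 8 = 8

8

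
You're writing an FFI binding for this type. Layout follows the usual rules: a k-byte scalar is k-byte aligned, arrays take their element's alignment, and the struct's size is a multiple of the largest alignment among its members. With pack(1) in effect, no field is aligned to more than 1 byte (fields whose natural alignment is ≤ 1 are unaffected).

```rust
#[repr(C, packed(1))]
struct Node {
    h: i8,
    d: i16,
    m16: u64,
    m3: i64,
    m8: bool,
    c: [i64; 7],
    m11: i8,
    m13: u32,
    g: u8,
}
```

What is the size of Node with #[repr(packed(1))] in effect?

82

0..1  h  (1B, 1-aligned)
1..3  d  (2B, 1-aligned)
3..11  m16  (8B, 1-aligned)
11..19  m3  (8B, 1-aligned)
19..20  m8  (1B, 1-aligned)
20..76  c  (56B, 1-aligned)
76..77  m11  (1B, 1-aligned)
77..81  m13  (4B, 1-aligned)
81..82  g  (1B, 1-aligned)
sizeof = 82, alignof = 1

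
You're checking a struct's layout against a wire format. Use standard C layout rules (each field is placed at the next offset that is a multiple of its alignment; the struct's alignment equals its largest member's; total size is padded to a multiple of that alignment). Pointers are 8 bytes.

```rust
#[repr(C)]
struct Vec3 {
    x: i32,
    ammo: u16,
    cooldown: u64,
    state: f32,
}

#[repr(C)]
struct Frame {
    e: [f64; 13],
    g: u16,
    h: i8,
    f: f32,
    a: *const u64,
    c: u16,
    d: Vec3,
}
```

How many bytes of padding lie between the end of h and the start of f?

Vec3: @0: x [4B, align 4] → 4; @4: ammo [2B, align 2] → 6; +2 pad (align 8); @8: cooldown [8B, align 8] → 16; @16: state [4B, align 4] → 20; +4 tail pad (align 8); size 24, align 8
@0: e [104B, align 8] → 104
@104: g [2B, align 2] → 106
@106: h [1B, align 1] → 107
+1 pad (align 4)
@108: f [4B, align 4] → 112

1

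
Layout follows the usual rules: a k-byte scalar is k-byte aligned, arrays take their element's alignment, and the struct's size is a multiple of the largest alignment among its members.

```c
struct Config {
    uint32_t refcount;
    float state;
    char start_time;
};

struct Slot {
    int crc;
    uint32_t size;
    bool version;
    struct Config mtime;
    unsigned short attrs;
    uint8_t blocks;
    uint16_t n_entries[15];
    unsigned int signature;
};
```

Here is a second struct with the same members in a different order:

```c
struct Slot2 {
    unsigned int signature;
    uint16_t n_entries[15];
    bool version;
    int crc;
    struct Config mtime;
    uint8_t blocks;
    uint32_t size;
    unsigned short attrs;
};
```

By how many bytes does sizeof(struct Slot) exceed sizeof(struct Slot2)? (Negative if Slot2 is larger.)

0

Config: @0: refcount [4B, align 4] → 4; @4: state [4B, align 4] → 8; @8: start_time [1B, align 1] → 9; +3 tail pad (align 4); size 12, align 4
@0: crc [4B, align 4] → 4
@4: size [4B, align 4] → 8
@8: version [1B, align 1] → 9
+3 pad (align 4)
@12: mtime [12B, align 4] → 24
@24: attrs [2B, align 2] → 26
@26: blocks [1B, align 1] → 27
+1 pad (align 2)
@28: n_entries [30B, align 2] → 58
+2 pad (align 4)
@60: signature [4B, align 4] → 64
size 64, align 4
— Slot2 —
@0: signature [4B, align 4] → 4
@4: n_entries [30B, align 2] → 34
@34: version [1B, align 1] → 35
+1 pad (align 4)
@36: crc [4B, align 4] → 40
@40: mtime [12B, align 4] → 52
@52: blocks [1B, align 1] → 53
+3 pad (align 4)
@56: size [4B, align 4] → 60
@60: attrs [2B, align 2] → 62
+2 tail pad (align 4)
size 64, align 4
64 − 64 = 0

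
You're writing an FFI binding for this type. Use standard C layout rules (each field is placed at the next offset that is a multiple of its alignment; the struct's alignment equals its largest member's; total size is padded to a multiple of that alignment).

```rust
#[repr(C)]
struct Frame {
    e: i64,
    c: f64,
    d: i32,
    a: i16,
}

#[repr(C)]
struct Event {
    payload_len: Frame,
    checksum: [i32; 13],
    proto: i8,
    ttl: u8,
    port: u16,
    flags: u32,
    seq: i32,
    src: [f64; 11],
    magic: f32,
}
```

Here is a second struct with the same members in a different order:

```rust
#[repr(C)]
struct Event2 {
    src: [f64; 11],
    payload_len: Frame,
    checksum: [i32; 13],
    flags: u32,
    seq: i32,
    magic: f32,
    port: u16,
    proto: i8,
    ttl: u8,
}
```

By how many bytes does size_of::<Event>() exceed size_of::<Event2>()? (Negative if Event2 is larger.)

Frame: 0..8  e  (8B, 8-aligned); 8..16  c  (8B, 8-aligned); 16..20  d  (4B, 4-aligned); 20..22  a  (2B, 2-aligned); 22..24  -- tail padding (2B); sizeof = 24, alignof = 8
0..24  payload_len  (24B, 8-aligned)
24..76  checksum  (52B, 4-aligned)
76..77  proto  (1B, 1-aligned)
77..78  ttl  (1B, 1-aligned)
78..80  port  (2B, 2-aligned)
80..84  flags  (4B, 4-aligned)
84..88  seq  (4B, 4-aligned)
88..176  src  (88B, 8-aligned)
176..180  magic  (4B, 4-aligned)
180..184  -- tail padding (4B)
sizeof = 184, alignof = 8
— Event2 —
0..88  src  (88B, 8-aligned)
88..112  payload_len  (24B, 8-aligned)
112..164  checksum  (52B, 4-aligned)
164..168  flags  (4B, 4-aligned)
168..172  seq  (4B, 4-aligned)
172..176  magic  (4B, 4-aligned)
176..178  port  (2B, 2-aligned)
178..179  proto  (1B, 1-aligned)
179..180  ttl  (1B, 1-aligned)
180..184  -- tail padding (4B)
sizeof = 184, alignof = 8
184 − 184 = 0

0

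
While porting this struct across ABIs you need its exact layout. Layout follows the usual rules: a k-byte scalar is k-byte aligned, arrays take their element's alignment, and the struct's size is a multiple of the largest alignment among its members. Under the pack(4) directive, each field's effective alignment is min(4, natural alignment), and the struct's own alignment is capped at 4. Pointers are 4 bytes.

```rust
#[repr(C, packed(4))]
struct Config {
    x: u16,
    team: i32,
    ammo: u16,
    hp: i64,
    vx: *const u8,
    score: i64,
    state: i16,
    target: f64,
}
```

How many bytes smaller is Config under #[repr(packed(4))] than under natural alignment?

natural layout:
  @0: x [2B, align 2] → 2
  +2 pad (align 4)
  @4: team [4B, align 4] → 8
  @8: ammo [2B, align 2] → 10
  +6 pad (align 8)
  @16: hp [8B, align 8] → 24
  @24: vx [4B, align 4] → 28
  +4 pad (align 8)
  @32: score [8B, align 8] → 40
  @40: state [2B, align 2] → 42
  +6 pad (align 8)
  @48: target [8B, align 8] → 56
  size 56, align 8
packed(4) layout:
  @0: x [2B, align 2] → 2
  +2 pad (align 4)
  @4: team [4B, align 4] → 8
  @8: ammo [2B, align 2] → 10
  +2 pad (align 4)
  @12: hp [8B, align 4] → 20
  @20: vx [4B, align 4] → 24
  @24: score [8B, align 4] → 32
  @32: state [2B, align 2] → 34
  +2 pad (align 4)
  @36: target [8B, align 4] → 44
  size 44, align 4
56 − 44 = 12

12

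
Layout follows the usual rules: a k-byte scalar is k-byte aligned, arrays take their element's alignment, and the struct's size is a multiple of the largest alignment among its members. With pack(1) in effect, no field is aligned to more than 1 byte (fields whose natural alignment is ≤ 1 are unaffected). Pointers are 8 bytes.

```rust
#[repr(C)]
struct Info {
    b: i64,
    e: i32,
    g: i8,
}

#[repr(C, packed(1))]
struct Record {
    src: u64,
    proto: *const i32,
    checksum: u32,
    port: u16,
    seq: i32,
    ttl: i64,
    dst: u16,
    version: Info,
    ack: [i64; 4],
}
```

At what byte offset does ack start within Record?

52

Info: b at 0 (size 8, align 8) → ends 8; e at 8 (size 4, align 4) → ends 12; g at 12 (size 1, align 1) → ends 13; tail pad 3 to reach multiple of 8; total 16 bytes, alignment 8
src at 0 (size 8, align 1) → ends 8
proto at 8 (size 8, align 1) → ends 16
checksum at 16 (size 4, align 1) → ends 20
port at 20 (size 2, align 1) → ends 22
seq at 22 (size 4, align 1) → ends 26
ttl at 26 (size 8, align 1) → ends 34
dst at 34 (size 2, align 1) → ends 36
version at 36 (size 16, align 1) → ends 52
ack at 52 (size 32, align 1) → ends 84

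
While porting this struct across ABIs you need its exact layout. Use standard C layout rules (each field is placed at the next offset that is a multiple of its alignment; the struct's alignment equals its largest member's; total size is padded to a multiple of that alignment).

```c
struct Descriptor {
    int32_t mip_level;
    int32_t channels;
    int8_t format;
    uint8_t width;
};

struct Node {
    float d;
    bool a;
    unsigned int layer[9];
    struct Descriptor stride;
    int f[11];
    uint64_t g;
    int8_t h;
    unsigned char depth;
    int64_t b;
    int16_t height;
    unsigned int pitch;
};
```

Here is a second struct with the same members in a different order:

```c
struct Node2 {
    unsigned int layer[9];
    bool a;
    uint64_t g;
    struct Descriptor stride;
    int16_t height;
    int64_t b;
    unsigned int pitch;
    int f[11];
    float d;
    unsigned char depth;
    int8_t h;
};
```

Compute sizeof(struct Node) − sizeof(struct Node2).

Descriptor: @0: mip_level [4B, align 4] → 4; @4: channels [4B, align 4] → 8; @8: format [1B, align 1] → 9; @9: width [1B, align 1] → 10; +2 tail pad (align 4); size 12, align 4
@0: d [4B, align 4] → 4
@4: a [1B, align 1] → 5
+3 pad (align 4)
@8: layer [36B, align 4] → 44
@44: stride [12B, align 4] → 56
@56: f [44B, align 4] → 100
+4 pad (align 8)
@104: g [8B, align 8] → 112
@112: h [1B, align 1] → 113
@113: depth [1B, align 1] → 114
+6 pad (align 8)
@120: b [8B, align 8] → 128
@128: height [2B, align 2] → 130
+2 pad (align 4)
@132: pitch [4B, align 4] → 136
size 136, align 8
— Node2 —
@0: layer [36B, align 4] → 36
@36: a [1B, align 1] → 37
+3 pad (align 8)
@40: g [8B, align 8] → 48
@48: stride [12B, align 4] → 60
@60: height [2B, align 2] → 62
+2 pad (align 8)
@64: b [8B, align 8] → 72
@72: pitch [4B, align 4] → 76
@76: f [44B, align 4] → 120
@120: d [4B, align 4] → 124
@124: depth [1B, align 1] → 125
@125: h [1B, align 1] → 126
+2 tail pad (align 8)
size 128, align 8
136 − 128 = 8

8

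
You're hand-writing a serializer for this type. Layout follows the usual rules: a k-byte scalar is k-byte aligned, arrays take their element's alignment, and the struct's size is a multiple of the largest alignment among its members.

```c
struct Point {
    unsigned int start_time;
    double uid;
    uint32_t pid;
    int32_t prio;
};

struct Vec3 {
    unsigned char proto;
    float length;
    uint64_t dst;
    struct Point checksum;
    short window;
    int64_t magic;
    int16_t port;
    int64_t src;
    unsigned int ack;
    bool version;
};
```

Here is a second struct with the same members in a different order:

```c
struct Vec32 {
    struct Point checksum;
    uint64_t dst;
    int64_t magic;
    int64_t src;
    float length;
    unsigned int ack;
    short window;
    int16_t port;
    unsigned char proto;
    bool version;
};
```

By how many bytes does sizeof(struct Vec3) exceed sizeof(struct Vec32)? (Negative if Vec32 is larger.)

Point: start_time at 0 (size 4, align 4) → ends 4; pad 4 to align 8 for uid; uid at 8 (size 8, align 8) → ends 16; pid at 16 (size 4, align 4) → ends 20; prio at 20 (size 4, align 4) → ends 24; total 24 bytes, alignment 8
proto at 0 (size 1, align 1) → ends 1
pad 3 to align 4 for length
length at 4 (size 4, align 4) → ends 8
dst at 8 (size 8, align 8) → ends 16
checksum at 16 (size 24, align 8) → ends 40
window at 40 (size 2, align 2) → ends 42
pad 6 to align 8 for magic
magic at 48 (size 8, align 8) → ends 56
port at 56 (size 2, align 2) → ends 58
pad 6 to align 8 for src
src at 64 (size 8, align 8) → ends 72
ack at 72 (size 4, align 4) → ends 76
version at 76 (size 1, align 1) → ends 77
tail pad 3 to reach multiple of 8
total 80 bytes, alignment 8
— Vec32 —
checksum at 0 (size 24, align 8) → ends 24
dst at 24 (size 8, align 8) → ends 32
magic at 32 (size 8, align 8) → ends 40
src at 40 (size 8, align 8) → ends 48
length at 48 (size 4, align 4) → ends 52
ack at 52 (size 4, align 4) → ends 56
window at 56 (size 2, align 2) → ends 58
port at 58 (size 2, align 2) → ends 60
proto at 60 (size 1, align 1) → ends 61
version at 61 (size 1, align 1) → ends 62
tail pad 2 to reach multiple of 8
total 64 bytes, alignment 8
80 − 64 = 16

16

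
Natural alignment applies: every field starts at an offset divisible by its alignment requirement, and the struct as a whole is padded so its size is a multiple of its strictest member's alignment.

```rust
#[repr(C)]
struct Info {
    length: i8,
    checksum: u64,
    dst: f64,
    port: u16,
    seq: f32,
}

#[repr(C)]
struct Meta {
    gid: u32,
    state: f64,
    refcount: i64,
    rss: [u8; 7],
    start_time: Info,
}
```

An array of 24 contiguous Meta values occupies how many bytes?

Info: length at 0 (size 1, align 1) → ends 1; pad 7 to align 8 for checksum; checksum at 8 (size 8, align 8) → ends 16; dst at 16 (size 8, align 8) → ends 24; port at 24 (size 2, align 2) → ends 26; pad 2 to align 4 for seq; seq at 28 (size 4, align 4) → ends 32; total 32 bytes, alignment 8
gid at 0 (size 4, align 4) → ends 4
pad 4 to align 8 for state
state at 8 (size 8, align 8) → ends 16
refcount at 16 (size 8, align 8) → ends 24
rss at 24 (size 7, align 1) → ends 31
pad 1 to align 8 for start_time
start_time at 32 (size 32, align 8) → ends 64
total 64 bytes, alignment 8
array of 24: 24 × 64 = 1536

1536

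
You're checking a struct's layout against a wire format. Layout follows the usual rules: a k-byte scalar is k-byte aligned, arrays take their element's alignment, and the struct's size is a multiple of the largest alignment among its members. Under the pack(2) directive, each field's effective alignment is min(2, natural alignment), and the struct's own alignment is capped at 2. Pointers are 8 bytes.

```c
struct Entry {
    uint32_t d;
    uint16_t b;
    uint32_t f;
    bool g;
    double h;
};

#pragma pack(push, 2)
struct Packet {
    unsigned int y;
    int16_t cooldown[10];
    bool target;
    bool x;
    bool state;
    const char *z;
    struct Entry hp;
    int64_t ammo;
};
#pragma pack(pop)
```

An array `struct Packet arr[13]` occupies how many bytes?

884

Entry: d at 0 (size 4, align 4) → ends 4; b at 4 (size 2, align 2) → ends 6; pad 2 to align 4 for f; f at 8 (size 4, align 4) → ends 12; g at 12 (size 1, align 1) → ends 13; pad 3 to align 8 for h; h at 16 (size 8, align 8) → ends 24; total 24 bytes, alignment 8
y at 0 (size 4, align 2) → ends 4
cooldown at 4 (size 20, align 2) → ends 24
target at 24 (size 1, align 1) → ends 25
x at 25 (size 1, align 1) → ends 26
state at 26 (size 1, align 1) → ends 27
pad 1 to align 2 for z
z at 28 (size 8, align 2) → ends 36
hp at 36 (size 24, align 2) → ends 60
ammo at 60 (size 8, align 2) → ends 68
total 68 bytes, alignment 2
array of 13: 13 × 68 = 884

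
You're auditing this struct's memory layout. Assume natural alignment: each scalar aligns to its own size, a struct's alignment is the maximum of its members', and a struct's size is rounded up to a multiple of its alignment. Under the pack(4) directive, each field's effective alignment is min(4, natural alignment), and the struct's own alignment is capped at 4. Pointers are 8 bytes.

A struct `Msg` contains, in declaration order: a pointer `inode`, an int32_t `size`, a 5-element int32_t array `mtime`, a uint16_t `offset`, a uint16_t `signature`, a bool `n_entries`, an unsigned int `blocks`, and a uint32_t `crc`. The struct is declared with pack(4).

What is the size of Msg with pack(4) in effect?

0..8  inode  (8B, 4-aligned)
8..12  size  (4B, 4-aligned)
12..32  mtime  (20B, 4-aligned)
32..34  offset  (2B, 2-aligned)
34..36  signature  (2B, 2-aligned)
36..37  n_entries  (1B, 1-aligned)
37..40  -- padding (3B)
40..44  blocks  (4B, 4-aligned)
44..48  crc  (4B, 4-aligned)
sizeof = 48, alignof = 4

48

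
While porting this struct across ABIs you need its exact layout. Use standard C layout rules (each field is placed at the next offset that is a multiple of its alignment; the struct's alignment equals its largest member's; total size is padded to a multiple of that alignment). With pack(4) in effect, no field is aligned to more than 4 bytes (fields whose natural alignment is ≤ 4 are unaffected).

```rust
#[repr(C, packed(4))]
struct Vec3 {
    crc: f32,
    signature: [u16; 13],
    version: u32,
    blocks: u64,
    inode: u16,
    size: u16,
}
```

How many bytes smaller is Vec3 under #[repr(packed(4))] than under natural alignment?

natural layout:
  crc at 0 (size 4, align 4) → ends 4
  signature at 4 (size 26, align 2) → ends 30
  pad 2 to align 4 for version
  version at 32 (size 4, align 4) → ends 36
  pad 4 to align 8 for blocks
  blocks at 40 (size 8, align 8) → ends 48
  inode at 48 (size 2, align 2) → ends 50
  size at 50 (size 2, align 2) → ends 52
  tail pad 4 to reach multiple of 8
  total 56 bytes, alignment 8
packed(4) layout:
  crc at 0 (size 4, align 4) → ends 4
  signature at 4 (size 26, align 2) → ends 30
  pad 2 to align 4 for version
  version at 32 (size 4, align 4) → ends 36
  blocks at 36 (size 8, align 4) → ends 44
  inode at 44 (size 2, align 2) → ends 46
  size at 46 (size 2, align 2) → ends 48
  total 48 bytes, alignment 4
56 − 48 = 8

8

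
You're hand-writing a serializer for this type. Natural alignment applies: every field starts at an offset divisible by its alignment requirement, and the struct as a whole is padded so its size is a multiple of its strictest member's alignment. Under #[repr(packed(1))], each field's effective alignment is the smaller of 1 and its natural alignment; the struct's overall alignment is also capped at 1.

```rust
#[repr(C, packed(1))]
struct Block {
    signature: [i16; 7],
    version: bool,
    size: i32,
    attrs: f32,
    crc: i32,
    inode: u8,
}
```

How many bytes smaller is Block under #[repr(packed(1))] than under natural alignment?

natural layout:
  0..14  signature  (14B, 2-aligned)
  14..15  version  (1B, 1-aligned)
  15..16  -- padding (1B)
  16..20  size  (4B, 4-aligned)
  20..24  attrs  (4B, 4-aligned)
  24..28  crc  (4B, 4-aligned)
  28..29  inode  (1B, 1-aligned)
  29..32  -- tail padding (3B)
  sizeof = 32, alignof = 4
packed(1) layout:
  0..14  signature  (14B, 1-aligned)
  14..15  version  (1B, 1-aligned)
  15..19  size  (4B, 1-aligned)
  19..23  attrs  (4B, 1-aligned)
  23..27  crc  (4B, 1-aligned)
  27..28  inode  (1B, 1-aligned)
  sizeof = 28, alignof = 1
32 − 28 = 4

4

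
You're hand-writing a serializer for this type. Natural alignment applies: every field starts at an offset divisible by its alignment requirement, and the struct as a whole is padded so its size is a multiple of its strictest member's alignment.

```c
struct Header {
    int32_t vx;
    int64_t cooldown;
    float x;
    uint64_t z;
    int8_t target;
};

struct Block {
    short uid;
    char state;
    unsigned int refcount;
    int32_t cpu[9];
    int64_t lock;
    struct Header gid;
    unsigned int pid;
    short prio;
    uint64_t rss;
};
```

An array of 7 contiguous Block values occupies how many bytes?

Header: 0..4  vx  (4B, 4-aligned); 4..8  -- padding (4B); 8..16  cooldown  (8B, 8-aligned); 16..20  x  (4B, 4-aligned); 20..24  -- padding (4B); 24..32  z  (8B, 8-aligned); 32..33  target  (1B, 1-aligned); 33..40  -- tail padding (7B); sizeof = 40, alignof = 8
0..2  uid  (2B, 2-aligned)
2..3  state  (1B, 1-aligned)
3..4  -- padding (1B)
4..8  refcount  (4B, 4-aligned)
8..44  cpu  (36B, 4-aligned)
44..48  -- padding (4B)
48..56  lock  (8B, 8-aligned)
56..96  gid  (40B, 8-aligned)
96..100  pid  (4B, 4-aligned)
100..102  prio  (2B, 2-aligned)
102..104  -- padding (2B)
104..112  rss  (8B, 8-aligned)
sizeof = 112, alignof = 8
array of 7: 7 × 112 = 784

784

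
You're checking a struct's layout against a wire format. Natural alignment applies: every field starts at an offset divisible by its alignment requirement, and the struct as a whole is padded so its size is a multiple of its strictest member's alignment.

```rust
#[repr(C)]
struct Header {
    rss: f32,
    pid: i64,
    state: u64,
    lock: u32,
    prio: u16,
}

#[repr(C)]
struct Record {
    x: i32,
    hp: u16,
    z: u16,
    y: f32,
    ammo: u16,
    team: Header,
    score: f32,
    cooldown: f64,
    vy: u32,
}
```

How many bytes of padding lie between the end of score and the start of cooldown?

4

Header: 0..4  rss  (4B, 4-aligned); 4..8  -- padding (4B); 8..16  pid  (8B, 8-aligned); 16..24  state  (8B, 8-aligned); 24..28  lock  (4B, 4-aligned); 28..30  prio  (2B, 2-aligned); 30..32  -- tail padding (2B); sizeof = 32, alignof = 8
0..4  x  (4B, 4-aligned)
4..6  hp  (2B, 2-aligned)
6..8  z  (2B, 2-aligned)
8..12  y  (4B, 4-aligned)
12..14  ammo  (2B, 2-aligned)
14..16  -- padding (2B)
16..48  team  (32B, 8-aligned)
48..52  score  (4B, 4-aligned)
52..56  -- padding (4B)
56..64  cooldown  (8B, 8-aligned)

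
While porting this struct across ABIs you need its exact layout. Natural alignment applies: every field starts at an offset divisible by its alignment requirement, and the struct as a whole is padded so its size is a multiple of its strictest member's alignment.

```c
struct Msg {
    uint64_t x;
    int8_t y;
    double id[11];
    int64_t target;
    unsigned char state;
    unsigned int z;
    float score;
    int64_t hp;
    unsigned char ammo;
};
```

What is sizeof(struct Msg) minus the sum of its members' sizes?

21

x at 0 (size 8, align 8) → ends 8
y at 8 (size 1, align 1) → ends 9
pad 7 to align 8 for id
id at 16 (size 88, align 8) → ends 104
target at 104 (size 8, align 8) → ends 112
state at 112 (size 1, align 1) → ends 113
pad 3 to align 4 for z
z at 116 (size 4, align 4) → ends 120
score at 120 (size 4, align 4) → ends 124
pad 4 to align 8 for hp
hp at 128 (size 8, align 8) → ends 136
ammo at 136 (size 1, align 1) → ends 137
tail pad 7 to reach multiple of 8
total 144 bytes, alignment 8
data bytes 123, size 144 → padding 21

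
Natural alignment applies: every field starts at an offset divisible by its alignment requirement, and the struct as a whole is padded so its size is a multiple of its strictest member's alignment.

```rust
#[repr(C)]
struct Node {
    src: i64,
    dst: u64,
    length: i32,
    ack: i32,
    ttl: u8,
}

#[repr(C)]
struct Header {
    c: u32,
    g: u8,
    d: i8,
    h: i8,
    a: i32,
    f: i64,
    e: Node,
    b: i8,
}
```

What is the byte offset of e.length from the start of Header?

40

Node: @0: src [8B, align 8] → 8; @8: dst [8B, align 8] → 16; @16: length [4B, align 4] → 20; @20: ack [4B, align 4] → 24; @24: ttl [1B, align 1] → 25; +7 tail pad (align 8); size 32, align 8
@0: c [4B, align 4] → 4
@4: g [1B, align 1] → 5
@5: d [1B, align 1] → 6
@6: h [1B, align 1] → 7
+1 pad (align 4)
@8: a [4B, align 4] → 12
+4 pad (align 8)
@16: f [8B, align 8] → 24
@24: e [32B, align 8] → 56
within Node: length at 16
24 + 16 = 40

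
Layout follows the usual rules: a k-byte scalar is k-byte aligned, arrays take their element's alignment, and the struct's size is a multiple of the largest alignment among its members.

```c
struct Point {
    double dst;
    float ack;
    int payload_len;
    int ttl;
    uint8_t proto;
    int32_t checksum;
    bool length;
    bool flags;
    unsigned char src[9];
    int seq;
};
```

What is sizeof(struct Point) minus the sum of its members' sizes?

@0: dst [8B, align 8] → 8
@8: ack [4B, align 4] → 12
@12: payload_len [4B, align 4] → 16
@16: ttl [4B, align 4] → 20
@20: proto [1B, align 1] → 21
+3 pad (align 4)
@24: checksum [4B, align 4] → 28
@28: length [1B, align 1] → 29
@29: flags [1B, align 1] → 30
@30: src [9B, align 1] → 39
+1 pad (align 4)
@40: seq [4B, align 4] → 44
+4 tail pad (align 8)
size 48, align 8
data bytes 40, size 48 → padding 8

8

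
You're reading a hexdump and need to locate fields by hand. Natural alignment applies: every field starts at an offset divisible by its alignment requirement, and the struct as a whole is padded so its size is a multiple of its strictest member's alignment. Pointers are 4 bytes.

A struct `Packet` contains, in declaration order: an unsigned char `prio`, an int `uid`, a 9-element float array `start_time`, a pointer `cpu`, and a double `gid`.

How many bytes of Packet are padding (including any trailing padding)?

prio at 0 (size 1, align 1) → ends 1
pad 3 to align 4 for uid
uid at 4 (size 4, align 4) → ends 8
start_time at 8 (size 36, align 4) → ends 44
cpu at 44 (size 4, align 4) → ends 48
gid at 48 (size 8, align 8) → ends 56
total 56 bytes, alignment 8
data bytes 53, size 56 → padding 3

3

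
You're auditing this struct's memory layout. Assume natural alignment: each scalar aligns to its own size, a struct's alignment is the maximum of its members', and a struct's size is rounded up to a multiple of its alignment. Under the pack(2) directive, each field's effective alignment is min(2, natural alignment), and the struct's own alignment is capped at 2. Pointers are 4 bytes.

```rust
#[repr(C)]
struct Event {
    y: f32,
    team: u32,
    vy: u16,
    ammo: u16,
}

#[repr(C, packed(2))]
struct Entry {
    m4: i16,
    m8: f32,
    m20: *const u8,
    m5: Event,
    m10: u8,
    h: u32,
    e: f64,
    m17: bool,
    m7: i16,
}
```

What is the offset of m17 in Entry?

Event: 0..4  y  (4B, 4-aligned); 4..8  team  (4B, 4-aligned); 8..10  vy  (2B, 2-aligned); 10..12  ammo  (2B, 2-aligned); sizeof = 12, alignof = 4
0..2  m4  (2B, 2-aligned)
2..6  m8  (4B, 2-aligned)
6..10  m20  (4B, 2-aligned)
10..22  m5  (12B, 2-aligned)
22..23  m10  (1B, 1-aligned)
23..24  -- padding (1B)
24..28  h  (4B, 2-aligned)
28..36  e  (8B, 2-aligned)
36..37  m17  (1B, 1-aligned)

36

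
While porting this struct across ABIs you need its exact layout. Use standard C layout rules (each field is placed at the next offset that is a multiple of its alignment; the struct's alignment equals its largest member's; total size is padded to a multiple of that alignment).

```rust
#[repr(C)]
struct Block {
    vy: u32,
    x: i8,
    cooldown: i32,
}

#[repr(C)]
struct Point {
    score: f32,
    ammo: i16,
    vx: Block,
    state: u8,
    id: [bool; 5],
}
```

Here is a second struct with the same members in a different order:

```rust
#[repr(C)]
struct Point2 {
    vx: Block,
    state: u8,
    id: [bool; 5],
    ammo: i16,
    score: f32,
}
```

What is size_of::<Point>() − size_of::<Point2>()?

Block: @0: vy [4B, align 4] → 4; @4: x [1B, align 1] → 5; +3 pad (align 4); @8: cooldown [4B, align 4] → 12; size 12, align 4
@0: score [4B, align 4] → 4
@4: ammo [2B, align 2] → 6
+2 pad (align 4)
@8: vx [12B, align 4] → 20
@20: state [1B, align 1] → 21
@21: id [5B, align 1] → 26
+2 tail pad (align 4)
size 28, align 4
— Point2 —
@0: vx [12B, align 4] → 12
@12: state [1B, align 1] → 13
@13: id [5B, align 1] → 18
@18: ammo [2B, align 2] → 20
@20: score [4B, align 4] → 24
size 24, align 4
28 − 24 = 4

4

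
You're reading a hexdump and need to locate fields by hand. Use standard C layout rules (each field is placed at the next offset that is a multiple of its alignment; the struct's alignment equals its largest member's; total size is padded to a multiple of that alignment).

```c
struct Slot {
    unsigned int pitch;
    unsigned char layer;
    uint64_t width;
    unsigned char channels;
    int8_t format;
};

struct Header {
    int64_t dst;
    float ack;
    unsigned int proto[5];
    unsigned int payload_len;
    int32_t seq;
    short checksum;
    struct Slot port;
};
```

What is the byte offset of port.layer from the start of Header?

Slot: pitch at 0 (size 4, align 4) → ends 4; layer at 4 (size 1, align 1) → ends 5; pad 3 to align 8 for width; width at 8 (size 8, align 8) → ends 16; channels at 16 (size 1, align 1) → ends 17; format at 17 (size 1, align 1) → ends 18; tail pad 6 to reach multiple of 8; total 24 bytes, alignment 8
dst at 0 (size 8, align 8) → ends 8
ack at 8 (size 4, align 4) → ends 12
proto at 12 (size 20, align 4) → ends 32
payload_len at 32 (size 4, align 4) → ends 36
seq at 36 (size 4, align 4) → ends 40
checksum at 40 (size 2, align 2) → ends 42
pad 6 to align 8 for port
port at 48 (size 24, align 8) → ends 72
within Slot: layer at 4
48 + 4 = 52

52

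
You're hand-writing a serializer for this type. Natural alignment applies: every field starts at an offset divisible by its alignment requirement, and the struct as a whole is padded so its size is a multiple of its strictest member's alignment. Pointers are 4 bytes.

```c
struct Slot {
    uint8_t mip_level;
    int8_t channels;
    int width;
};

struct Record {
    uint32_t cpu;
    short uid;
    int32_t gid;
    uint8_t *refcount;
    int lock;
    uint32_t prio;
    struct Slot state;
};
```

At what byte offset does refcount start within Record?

Slot: mip_level at 0 (size 1, align 1) → ends 1; channels at 1 (size 1, align 1) → ends 2; pad 2 to align 4 for width; width at 4 (size 4, align 4) → ends 8; total 8 bytes, alignment 4
cpu at 0 (size 4, align 4) → ends 4
uid at 4 (size 2, align 2) → ends 6
pad 2 to align 4 for gid
gid at 8 (size 4, align 4) → ends 12
refcount at 12 (size 4, align 4) → ends 16

12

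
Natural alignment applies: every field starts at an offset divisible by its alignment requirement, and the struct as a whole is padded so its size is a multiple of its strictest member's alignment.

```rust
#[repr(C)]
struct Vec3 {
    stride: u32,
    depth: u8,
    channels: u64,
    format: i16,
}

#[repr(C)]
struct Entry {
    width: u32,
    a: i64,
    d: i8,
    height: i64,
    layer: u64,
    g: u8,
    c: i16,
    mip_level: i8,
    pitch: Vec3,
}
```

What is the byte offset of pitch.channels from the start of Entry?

56

Vec3: stride at 0 (size 4, align 4) → ends 4; depth at 4 (size 1, align 1) → ends 5; pad 3 to align 8 for channels; channels at 8 (size 8, align 8) → ends 16; format at 16 (size 2, align 2) → ends 18; tail pad 6 to reach multiple of 8; total 24 bytes, alignment 8
width at 0 (size 4, align 4) → ends 4
pad 4 to align 8 for a
a at 8 (size 8, align 8) → ends 16
d at 16 (size 1, align 1) → ends 17
pad 7 to align 8 for height
height at 24 (size 8, align 8) → ends 32
layer at 32 (size 8, align 8) → ends 40
g at 40 (size 1, align 1) → ends 41
pad 1 to align 2 for c
c at 42 (size 2, align 2) → ends 44
mip_level at 44 (size 1, align 1) → ends 45
pad 3 to align 8 for pitch
pitch at 48 (size 24, align 8) → ends 72
within Vec3: channels at 8
48 + 8 = 56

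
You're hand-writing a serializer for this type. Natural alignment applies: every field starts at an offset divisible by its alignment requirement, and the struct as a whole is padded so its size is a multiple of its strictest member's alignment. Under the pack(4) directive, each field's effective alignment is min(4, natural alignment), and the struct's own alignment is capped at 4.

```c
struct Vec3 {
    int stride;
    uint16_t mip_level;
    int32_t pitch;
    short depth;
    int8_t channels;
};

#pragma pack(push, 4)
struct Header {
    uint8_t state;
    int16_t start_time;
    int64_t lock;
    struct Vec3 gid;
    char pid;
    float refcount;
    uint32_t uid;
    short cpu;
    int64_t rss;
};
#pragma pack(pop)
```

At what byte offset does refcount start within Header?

32

Vec3: @0: stride [4B, align 4] → 4; @4: mip_level [2B, align 2] → 6; +2 pad (align 4); @8: pitch [4B, align 4] → 12; @12: depth [2B, align 2] → 14; @14: channels [1B, align 1] → 15; +1 tail pad (align 4); size 16, align 4
@0: state [1B, align 1] → 1
+1 pad (align 2)
@2: start_time [2B, align 2] → 4
@4: lock [8B, align 4] → 12
@12: gid [16B, align 4] → 28
@28: pid [1B, align 1] → 29
+3 pad (align 4)
@32: refcount [4B, align 4] → 36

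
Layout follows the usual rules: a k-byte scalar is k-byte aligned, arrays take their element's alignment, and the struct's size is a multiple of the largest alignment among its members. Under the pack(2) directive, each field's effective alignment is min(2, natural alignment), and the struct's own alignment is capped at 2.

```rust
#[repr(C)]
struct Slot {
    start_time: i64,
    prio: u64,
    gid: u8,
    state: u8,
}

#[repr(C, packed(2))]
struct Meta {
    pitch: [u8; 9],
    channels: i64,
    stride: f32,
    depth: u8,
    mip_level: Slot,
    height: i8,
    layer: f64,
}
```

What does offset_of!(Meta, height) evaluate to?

Slot: @0: start_time [8B, align 8] → 8; @8: prio [8B, align 8] → 16; @16: gid [1B, align 1] → 17; @17: state [1B, align 1] → 18; +6 tail pad (align 8); size 24, align 8
@0: pitch [9B, align 1] → 9
+1 pad (align 2)
@10: channels [8B, align 2] → 18
@18: stride [4B, align 2] → 22
@22: depth [1B, align 1] → 23
+1 pad (align 2)
@24: mip_level [24B, align 2] → 48
@48: height [1B, align 1] → 49

48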